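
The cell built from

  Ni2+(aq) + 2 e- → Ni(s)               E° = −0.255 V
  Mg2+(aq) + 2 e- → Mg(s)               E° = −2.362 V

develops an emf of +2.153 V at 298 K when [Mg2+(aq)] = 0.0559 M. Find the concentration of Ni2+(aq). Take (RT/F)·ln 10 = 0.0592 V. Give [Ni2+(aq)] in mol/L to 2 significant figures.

2.0 M

The Ni²⁺/Ni couple has the larger reduction potential, so it is the cathode: E°cell = −0.255 − (−2.362) = +2.107 V and n = 2.
From the Nernst equation, log Q = n(E° − E)/0.0592 = 2·(+2.107 − (+2.153))/0.0592 = −1.554.
The balanced reaction is Ni2+(aq) + Mg(s) → Ni(s) + Mg2+(aq), so Q = [Mg2+(aq)] / [Ni2+(aq)].
Solving for the unknown gives log [Ni2+(aq)] = 0.301, so [Ni2+(aq)] ≈ 2.0 M.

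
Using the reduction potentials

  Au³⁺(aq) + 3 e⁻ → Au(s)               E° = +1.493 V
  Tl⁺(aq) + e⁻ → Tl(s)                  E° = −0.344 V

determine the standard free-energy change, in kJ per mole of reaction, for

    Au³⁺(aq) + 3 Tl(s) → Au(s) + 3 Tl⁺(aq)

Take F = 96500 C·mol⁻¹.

In the reaction as written Au³⁺(aq) is reduced, so the Au³⁺/Au couple is the cathode and Tl⁺/Tl is the anode.
E°cell = +1.493 − (−0.344) = +1.837 V; balancing electrons gives n = 3.
ΔG° = −nFE°cell = −(3)(96500)(+1.837) J/mol = −532 kJ/mol.

−532 kJ/mol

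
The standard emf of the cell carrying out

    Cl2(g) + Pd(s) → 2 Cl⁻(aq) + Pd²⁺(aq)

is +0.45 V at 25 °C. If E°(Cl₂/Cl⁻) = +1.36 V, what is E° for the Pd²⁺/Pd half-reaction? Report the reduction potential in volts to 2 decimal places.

+0.91 V

In the reaction as written the Cl₂/Cl⁻ couple is reduced (cathode) and Pd²⁺/Pd is oxidized (anode), so E°cell = E°(Cl₂/Cl⁻) − E°(Pd²⁺/Pd).
E°(Pd²⁺/Pd) = E°(cathode) − E°cell = +1.36 − (+0.45) = +0.91 V.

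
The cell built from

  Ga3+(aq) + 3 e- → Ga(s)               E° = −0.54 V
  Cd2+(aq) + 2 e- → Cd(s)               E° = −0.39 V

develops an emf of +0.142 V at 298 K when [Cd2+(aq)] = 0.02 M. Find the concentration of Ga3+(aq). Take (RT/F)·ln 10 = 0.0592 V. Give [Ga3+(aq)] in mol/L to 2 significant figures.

The Cd²⁺/Cd couple has the larger reduction potential, so it is the cathode: E°cell = −0.39 − (−0.54) = +0.15 V and n = 6.
Since E = E° − (0.0592/n)·log Q, log Q = n(E° − E)/0.0592 = 0.811.
The balanced reaction is 3 Cd2+(aq) + 2 Ga(s) → 3 Cd(s) + 2 Ga3+(aq), so Q = [Ga3+(aq)]^2 / [Cd2+(aq)]^3.
Substituting the known concentrations and solving, log [Ga3+(aq)] = −2.143 and [Ga3+(aq)] = 0.0072 M.

0.0072 M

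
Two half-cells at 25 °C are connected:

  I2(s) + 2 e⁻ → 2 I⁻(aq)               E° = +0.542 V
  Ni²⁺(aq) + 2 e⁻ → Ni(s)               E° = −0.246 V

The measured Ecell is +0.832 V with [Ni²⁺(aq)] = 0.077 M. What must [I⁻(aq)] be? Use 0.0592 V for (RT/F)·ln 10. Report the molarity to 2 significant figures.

0.65 M

I₂/I⁻ is the cathode (higher E°); E°cell = +0.542 − (−0.246) = +0.788 V with n = 2.
From the Nernst equation, log Q = n(E° − E)/0.0592 = 2·(+0.788 − (+0.832))/0.0592 = −1.486.
The balanced reaction is I2(s) + Ni(s) → 2 I⁻(aq) + Ni²⁺(aq), so Q = [I⁻(aq)]^2·[Ni²⁺(aq)].
Substituting the known concentrations and solving, log [I⁻(aq)] = −0.186 and [I⁻(aq)] = 0.65 M.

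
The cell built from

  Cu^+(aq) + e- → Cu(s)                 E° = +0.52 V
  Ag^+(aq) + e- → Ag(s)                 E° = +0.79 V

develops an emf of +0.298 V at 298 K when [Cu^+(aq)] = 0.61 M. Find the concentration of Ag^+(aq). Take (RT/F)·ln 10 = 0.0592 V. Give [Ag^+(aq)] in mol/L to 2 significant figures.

With Ag⁺/Ag at the cathode and Cu⁺/Cu at the anode, E°cell = +0.79 − (+0.52) = +0.27 V (n = 1).
Since E = E° − (0.0592/n)·log Q, log Q = n(E° − E)/0.0592 = −0.473.
For Ag^+(aq) + Cu(s) → Ag(s) + Cu^+(aq), the reaction quotient is Q = [Cu^+(aq)] / [Ag^+(aq)].
Isolating [Ag^+(aq)] in Q = 10^{−0.473} yields log [Ag^+(aq)] = 0.258, i.e. 1.8 M.

1.8 M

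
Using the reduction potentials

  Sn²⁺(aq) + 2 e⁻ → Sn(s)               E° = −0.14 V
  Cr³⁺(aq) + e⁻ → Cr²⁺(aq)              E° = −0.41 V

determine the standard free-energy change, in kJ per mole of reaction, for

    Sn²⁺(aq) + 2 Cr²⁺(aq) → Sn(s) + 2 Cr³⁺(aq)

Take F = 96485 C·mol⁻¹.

In the reaction as written Sn²⁺(aq) is reduced, so the Sn²⁺/Sn couple is the cathode and Cr³⁺/Cr²⁺ is the anode.
E°cell = −0.14 − (−0.41) = +0.27 V; balancing electrons gives n = 2.
ΔG° = −nFE°cell = −(2)(96485)(+0.27) J/mol = −52.1 kJ/mol.

−52.1 kJ/mol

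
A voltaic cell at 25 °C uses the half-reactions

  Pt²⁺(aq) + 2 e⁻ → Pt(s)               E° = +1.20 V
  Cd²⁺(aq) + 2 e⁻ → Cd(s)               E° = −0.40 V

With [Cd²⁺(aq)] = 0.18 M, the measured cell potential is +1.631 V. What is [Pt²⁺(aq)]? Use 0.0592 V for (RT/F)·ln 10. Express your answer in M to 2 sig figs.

Pt²⁺/Pt is the cathode (higher E°); E°cell = +1.20 − (−0.40) = +1.60 V with n = 2.
Since E = E° − (0.0592/n)·log Q, log Q = n(E° − E)/0.0592 = −1.047.
The balanced reaction is Pt²⁺(aq) + Cd(s) → Pt(s) + Cd²⁺(aq), so Q = [Cd²⁺(aq)] / [Pt²⁺(aq)].
Isolating [Pt²⁺(aq)] in Q = 10^{−1.047} yields log [Pt²⁺(aq)] = 0.302, i.e. 2.0 M.

2.0 M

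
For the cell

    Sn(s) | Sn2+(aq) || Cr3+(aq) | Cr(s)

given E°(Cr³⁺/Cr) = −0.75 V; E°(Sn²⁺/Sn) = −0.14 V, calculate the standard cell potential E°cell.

By convention the left-hand electrode in cell notation is the anode (oxidation) and the right-hand electrode is the cathode (reduction).
E°cell = E°(right) − E°(left) = −0.75 − (−0.14) = −0.61 V.
The negative sign shows that, as written, the cell would require an external voltage to drive the reaction.

−0.61 V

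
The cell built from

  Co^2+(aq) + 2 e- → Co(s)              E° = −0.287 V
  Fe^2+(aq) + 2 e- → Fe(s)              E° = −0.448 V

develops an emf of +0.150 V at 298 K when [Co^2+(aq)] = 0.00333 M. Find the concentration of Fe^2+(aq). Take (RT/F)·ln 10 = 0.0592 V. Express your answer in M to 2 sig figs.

With Co²⁺/Co at the cathode and Fe²⁺/Fe at the anode, E°cell = −0.287 − (−0.448) = +0.161 V (n = 2).
Rearranging E = E° − (0.0592/n)·log Q gives log Q = 2(+0.161 − (+0.150))/0.0592 = 0.372.
The balanced reaction is Co^2+(aq) + Fe(s) → Co(s) + Fe^2+(aq), so Q = [Fe^2+(aq)] / [Co^2+(aq)].
Substituting the known concentrations and solving, log [Fe^2+(aq)] = −2.106 and [Fe^2+(aq)] = 0.0078 M.

0.0078 M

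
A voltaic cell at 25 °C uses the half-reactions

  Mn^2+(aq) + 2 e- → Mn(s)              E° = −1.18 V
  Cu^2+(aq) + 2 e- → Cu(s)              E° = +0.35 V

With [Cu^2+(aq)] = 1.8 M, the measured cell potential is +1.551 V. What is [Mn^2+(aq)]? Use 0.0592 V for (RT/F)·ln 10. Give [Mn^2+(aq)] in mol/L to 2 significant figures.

Cu²⁺/Cu is the cathode (higher E°); E°cell = +0.35 − (−1.18) = +1.53 V with n = 2.
Rearranging E = E° − (0.0592/n)·log Q gives log Q = 2(+1.53 − (+1.551))/0.0592 = −0.709.
The balanced reaction is Cu^2+(aq) + Mn(s) → Cu(s) + Mn^2+(aq), so Q = [Mn^2+(aq)] / [Cu^2+(aq)].
Substituting the known concentrations and solving, log [Mn^2+(aq)] = −0.454 and [Mn^2+(aq)] = 0.35 M.

0.35 M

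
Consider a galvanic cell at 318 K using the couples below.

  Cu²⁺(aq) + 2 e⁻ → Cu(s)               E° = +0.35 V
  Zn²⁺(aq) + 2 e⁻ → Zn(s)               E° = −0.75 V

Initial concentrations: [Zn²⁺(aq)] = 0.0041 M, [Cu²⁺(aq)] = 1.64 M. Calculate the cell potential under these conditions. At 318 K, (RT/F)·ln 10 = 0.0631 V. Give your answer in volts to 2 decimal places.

The Cu²⁺/Cu couple has the more positive E°, so it is the cathode; Zn²⁺/Zn is the anode.
The standard potential is +0.35 − (−0.75) = +1.10 V and the balanced reaction transfers n = 2 electrons.
The balanced reaction is Cu²⁺(aq) + Zn(s) → Cu(s) + Zn²⁺(aq), so Q = [Zn²⁺(aq)] / [Cu²⁺(aq)] = 0.0025 and log Q = −2.602.
By the Nernst equation, E = +1.10 − (0.0631/2)·(−2.602) = +1.18 V.

+1.18 V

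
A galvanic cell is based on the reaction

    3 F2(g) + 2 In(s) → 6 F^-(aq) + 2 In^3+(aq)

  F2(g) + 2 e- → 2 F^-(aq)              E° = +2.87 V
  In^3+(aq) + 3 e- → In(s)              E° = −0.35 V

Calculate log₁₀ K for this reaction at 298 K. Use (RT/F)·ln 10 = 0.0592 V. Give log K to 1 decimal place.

log K = 326.4

The F₂/F⁻ couple is reduced (cathode); E°cell = +2.87 − (−0.35) = +3.22 V with n = 6.
At equilibrium E = 0, so log K = nE°cell / 0.0592 = (6)(+3.22) / 0.0592 = 326.4.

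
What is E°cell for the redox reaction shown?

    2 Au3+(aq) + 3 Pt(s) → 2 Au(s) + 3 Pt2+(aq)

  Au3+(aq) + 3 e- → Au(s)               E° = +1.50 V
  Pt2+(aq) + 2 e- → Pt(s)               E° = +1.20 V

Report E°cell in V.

In the reaction as written, Au3+(aq) is reduced (cathode) and Pt2+(aq) is produced by oxidation at the anode.
E°cell = E°(cathode) − E°(anode) = +1.50 − (+1.20) = +0.30 V.

+0.30 V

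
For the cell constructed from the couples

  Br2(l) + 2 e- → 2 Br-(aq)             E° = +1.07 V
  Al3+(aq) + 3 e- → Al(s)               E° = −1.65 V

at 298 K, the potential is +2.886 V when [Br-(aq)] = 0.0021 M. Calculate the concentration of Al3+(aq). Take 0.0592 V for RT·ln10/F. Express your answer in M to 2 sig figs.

0.42 M

The Br₂/Br⁻ couple has the larger reduction potential, so it is the cathode: E°cell = +1.07 − (−1.65) = +2.72 V and n = 6.
From the Nernst equation, log Q = n(E° − E)/0.0592 = 6·(+2.72 − (+2.886))/0.0592 = −16.824.
The balanced reaction is 3 Br2(l) + 2 Al(s) → 6 Br-(aq) + 2 Al3+(aq), so Q = [Br-(aq)]^6·[Al3+(aq)]^2.
Substituting the known concentrations and solving, log [Al3+(aq)] = −0.379 and [Al3+(aq)] = 0.42 M.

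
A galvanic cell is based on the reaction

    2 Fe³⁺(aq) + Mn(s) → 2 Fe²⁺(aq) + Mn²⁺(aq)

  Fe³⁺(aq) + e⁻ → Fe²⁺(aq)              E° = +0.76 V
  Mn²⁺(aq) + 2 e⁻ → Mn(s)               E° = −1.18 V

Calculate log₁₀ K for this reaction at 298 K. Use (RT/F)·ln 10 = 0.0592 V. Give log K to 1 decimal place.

The Fe³⁺/Fe²⁺ couple is reduced (cathode); E°cell = +0.76 − (−1.18) = +1.94 V with n = 2.
At equilibrium E = 0, so log K = nE°cell / 0.0592 = (2)(+1.94) / 0.0592 = 65.5.

log K = 65.5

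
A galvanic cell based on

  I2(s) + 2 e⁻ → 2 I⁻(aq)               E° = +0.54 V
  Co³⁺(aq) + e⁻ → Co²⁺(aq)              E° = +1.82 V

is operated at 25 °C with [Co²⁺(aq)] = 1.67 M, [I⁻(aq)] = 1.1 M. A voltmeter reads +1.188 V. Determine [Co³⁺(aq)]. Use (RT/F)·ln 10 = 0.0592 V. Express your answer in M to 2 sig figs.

0.042 M

The Co³⁺/Co²⁺ couple has the larger reduction potential, so it is the cathode: E°cell = +1.82 − (+0.54) = +1.28 V and n = 2.
Since E = E° − (0.0592/n)·log Q, log Q = n(E° − E)/0.0592 = 3.108.
For 2 Co³⁺(aq) + 2 I⁻(aq) → 2 Co²⁺(aq) + I2(s), the reaction quotient is Q = [Co²⁺(aq)]^2 / ([Co³⁺(aq)]^2·[I⁻(aq)]^2).
Substituting the known concentrations and solving, log [Co³⁺(aq)] = −1.373 and [Co³⁺(aq)] = 0.042 M.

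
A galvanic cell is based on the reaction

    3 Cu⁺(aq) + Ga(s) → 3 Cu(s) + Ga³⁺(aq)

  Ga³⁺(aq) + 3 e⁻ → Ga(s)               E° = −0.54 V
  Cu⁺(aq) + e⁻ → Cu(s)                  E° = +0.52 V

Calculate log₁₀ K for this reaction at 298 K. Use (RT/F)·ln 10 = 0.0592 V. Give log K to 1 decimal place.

The Cu⁺/Cu couple is reduced (cathode); E°cell = +0.52 − (−0.54) = +1.06 V with n = 3.
At equilibrium E = 0, so log K = nE°cell / 0.0592 = (3)(+1.06) / 0.0592 = 53.7.

log K = 53.7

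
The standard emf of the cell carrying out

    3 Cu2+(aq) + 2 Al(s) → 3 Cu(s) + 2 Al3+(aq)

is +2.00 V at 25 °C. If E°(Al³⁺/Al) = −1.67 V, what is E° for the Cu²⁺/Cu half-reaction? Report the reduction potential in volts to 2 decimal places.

In the reaction as written the Cu²⁺/Cu couple is reduced (cathode) and Al³⁺/Al is oxidized (anode), so E°cell = E°(Cu²⁺/Cu) − E°(Al³⁺/Al).
E°(Cu²⁺/Cu) = E°cell + E°(anode) = +2.00 + (−1.67) = +0.33 V.

+0.33 V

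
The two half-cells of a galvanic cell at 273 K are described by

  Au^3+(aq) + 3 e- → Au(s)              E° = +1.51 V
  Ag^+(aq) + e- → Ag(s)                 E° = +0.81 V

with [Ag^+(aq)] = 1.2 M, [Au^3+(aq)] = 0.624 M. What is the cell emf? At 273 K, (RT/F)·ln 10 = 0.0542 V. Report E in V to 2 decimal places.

Since E°(Au³⁺/Au) > E°(Ag⁺/Ag), Au³⁺/Au serves as the cathode.
E°cell = E°cat − E°an = +1.51 − (+0.81) = +0.70 V; n = 3.
For the overall reaction Au^3+(aq) + 3 Ag(s) → Au(s) + 3 Ag^+(aq), Q = [Ag^+(aq)]^3 / [Au^3+(aq)] = 2.77, giving log Q = 0.442.
By the Nernst equation, E = +0.70 − (0.0542/3)·(0.442) = +0.69 V.

+0.69 V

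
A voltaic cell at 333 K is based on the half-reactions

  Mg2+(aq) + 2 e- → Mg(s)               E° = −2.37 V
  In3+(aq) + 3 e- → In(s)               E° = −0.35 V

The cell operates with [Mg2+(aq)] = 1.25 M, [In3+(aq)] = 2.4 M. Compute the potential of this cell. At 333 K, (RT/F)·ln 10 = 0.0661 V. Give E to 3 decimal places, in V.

Since E°(In³⁺/In) > E°(Mg²⁺/Mg), In³⁺/In serves as the cathode.
E°cell = E°cat − E°an = −0.35 − (−2.37) = +2.02 V; n = 6.
For the overall reaction 2 In3+(aq) + 3 Mg(s) → 2 In(s) + 3 Mg2+(aq), Q = [Mg2+(aq)]^3 / [In3+(aq)]^2 = 0.339, giving log Q = −0.470.
Applying E = E° − (RT ln10/nF)·log Q gives +2.02 − (0.0661/6)(−0.470) = +2.025 V.

+2.025 V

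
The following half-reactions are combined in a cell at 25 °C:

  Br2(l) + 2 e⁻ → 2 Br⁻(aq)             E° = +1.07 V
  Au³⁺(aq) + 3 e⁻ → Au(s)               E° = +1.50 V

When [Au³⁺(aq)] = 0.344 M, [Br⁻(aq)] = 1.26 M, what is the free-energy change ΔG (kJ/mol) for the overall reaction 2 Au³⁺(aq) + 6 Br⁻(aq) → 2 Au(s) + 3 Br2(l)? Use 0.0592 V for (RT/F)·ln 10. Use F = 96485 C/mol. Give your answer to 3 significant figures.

With Au³⁺/Au reduced at the cathode, E°cell = +1.50 − (+1.07) = +0.43 V and n = 6.
The reaction quotient is 1 / ([Au³⁺(aq)]^2·[Br⁻(aq)]^6) = 2.11; by Nernst, E = +0.43 − (0.0592/6)(0.325) = +0.4268 V.
Then ΔG = −nFE = −6 × 96485 × +0.4268 J/mol = −247 kJ/mol.

−247 kJ/mol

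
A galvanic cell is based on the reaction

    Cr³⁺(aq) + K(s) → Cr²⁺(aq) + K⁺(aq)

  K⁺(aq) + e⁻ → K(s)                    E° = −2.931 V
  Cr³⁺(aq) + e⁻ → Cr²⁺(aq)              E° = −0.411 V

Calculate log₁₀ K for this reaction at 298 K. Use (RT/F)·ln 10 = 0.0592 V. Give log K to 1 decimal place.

log K = 42.6

The Cr³⁺/Cr²⁺ couple is reduced (cathode); E°cell = −0.411 − (−2.931) = +2.520 V with n = 1.
At equilibrium E = 0, so log K = nE°cell / 0.0592 = (1)(+2.520) / 0.0592 = 42.6.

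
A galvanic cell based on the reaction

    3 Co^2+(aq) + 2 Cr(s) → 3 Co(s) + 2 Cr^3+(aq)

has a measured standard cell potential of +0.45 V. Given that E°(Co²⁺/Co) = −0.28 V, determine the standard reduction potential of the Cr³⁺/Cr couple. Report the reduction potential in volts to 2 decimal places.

−0.73 V

In the reaction as written the Co²⁺/Co couple is reduced (cathode) and Cr³⁺/Cr is oxidized (anode), so E°cell = E°(Co²⁺/Co) − E°(Cr³⁺/Cr).
E°(Cr³⁺/Cr) = E°(cathode) − E°cell = −0.28 − (+0.45) = −0.73 V.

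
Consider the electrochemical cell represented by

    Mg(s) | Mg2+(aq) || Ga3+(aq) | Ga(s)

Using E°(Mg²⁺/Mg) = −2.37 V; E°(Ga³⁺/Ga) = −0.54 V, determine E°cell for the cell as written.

By convention the left-hand electrode in cell notation is the anode (oxidation) and the right-hand electrode is the cathode (reduction).
E°cell = E°(right) − E°(left) = −0.54 − (−2.37) = +1.83 V.

+1.83 V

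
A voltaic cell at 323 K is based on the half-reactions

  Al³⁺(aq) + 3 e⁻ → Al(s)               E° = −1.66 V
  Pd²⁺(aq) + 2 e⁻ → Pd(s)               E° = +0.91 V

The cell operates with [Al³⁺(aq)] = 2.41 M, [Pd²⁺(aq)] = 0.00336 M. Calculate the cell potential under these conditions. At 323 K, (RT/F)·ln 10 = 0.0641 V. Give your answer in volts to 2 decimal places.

+2.48 V

Pd²⁺/Pd is reduced (cathode, E° = +0.91 V) and Al³⁺/Al is oxidized (anode).
The standard potential is +0.91 − (−1.66) = +2.57 V and the balanced reaction transfers n = 6 electrons.
Balancing gives 3 Pd²⁺(aq) + 2 Al(s) → 3 Pd(s) + 2 Al³⁺(aq); hence Q = [Al³⁺(aq)]^2 / [Pd²⁺(aq)]^3 = 1.53×10^8 (log Q = 8.185).
By the Nernst equation, E = +2.57 − (0.0641/6)·(8.185) = +2.48 V.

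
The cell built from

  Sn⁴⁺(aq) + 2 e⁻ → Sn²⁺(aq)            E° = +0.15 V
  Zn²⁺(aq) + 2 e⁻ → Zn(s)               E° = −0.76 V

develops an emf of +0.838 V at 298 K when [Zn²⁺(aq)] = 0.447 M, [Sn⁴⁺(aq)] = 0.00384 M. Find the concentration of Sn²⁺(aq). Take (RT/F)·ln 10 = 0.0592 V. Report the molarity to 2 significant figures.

Sn⁴⁺/Sn²⁺ is the cathode (higher E°); E°cell = +0.15 − (−0.76) = +0.91 V with n = 2.
Since E = E° − (0.0592/n)·log Q, log Q = n(E° − E)/0.0592 = 2.432.
The balanced reaction is Sn⁴⁺(aq) + Zn(s) → Sn²⁺(aq) + Zn²⁺(aq), so Q = ([Sn²⁺(aq)]·[Zn²⁺(aq)]) / [Sn⁴⁺(aq)].
Isolating [Sn²⁺(aq)] in Q = 10^{2.432} yields log [Sn²⁺(aq)] = 0.366, i.e. 2.3 M.

2.3 M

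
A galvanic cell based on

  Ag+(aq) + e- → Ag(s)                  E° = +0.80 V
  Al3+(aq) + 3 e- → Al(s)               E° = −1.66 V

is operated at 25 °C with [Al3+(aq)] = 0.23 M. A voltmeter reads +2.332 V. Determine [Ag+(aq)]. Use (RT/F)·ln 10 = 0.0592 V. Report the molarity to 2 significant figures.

The Ag⁺/Ag couple has the larger reduction potential, so it is the cathode: E°cell = +0.80 − (−1.66) = +2.46 V and n = 3.
Rearranging E = E° − (0.0592/n)·log Q gives log Q = 3(+2.46 − (+2.332))/0.0592 = 6.486.
The balanced reaction is 3 Ag+(aq) + Al(s) → 3 Ag(s) + Al3+(aq), so Q = [Al3+(aq)] / [Ag+(aq)]^3.
Isolating [Ag+(aq)] in Q = 10^{6.486} yields log [Ag+(aq)] = −2.375, i.e. 0.0042 M.

0.0042 M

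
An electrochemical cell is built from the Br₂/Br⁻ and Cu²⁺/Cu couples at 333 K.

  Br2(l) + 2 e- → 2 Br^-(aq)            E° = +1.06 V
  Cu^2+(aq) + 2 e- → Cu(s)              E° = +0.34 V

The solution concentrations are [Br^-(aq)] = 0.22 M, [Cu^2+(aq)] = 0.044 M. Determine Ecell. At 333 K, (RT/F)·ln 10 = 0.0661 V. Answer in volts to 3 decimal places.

The Br₂/Br⁻ couple has the more positive E°, so it is the cathode; Cu²⁺/Cu is the anode.
E°cell = +1.06 − (+0.34) = +0.72 V, with n = 2 electrons transferred.
The balanced reaction is Br2(l) + Cu(s) → 2 Br^-(aq) + Cu^2+(aq), so Q = [Br^-(aq)]^2·[Cu^2+(aq)] = 0.00213 and log Q = −2.672.
Applying E = E° − (RT ln10/nF)·log Q gives +0.72 − (0.0661/2)(−2.672) = +0.808 V.

+0.808 V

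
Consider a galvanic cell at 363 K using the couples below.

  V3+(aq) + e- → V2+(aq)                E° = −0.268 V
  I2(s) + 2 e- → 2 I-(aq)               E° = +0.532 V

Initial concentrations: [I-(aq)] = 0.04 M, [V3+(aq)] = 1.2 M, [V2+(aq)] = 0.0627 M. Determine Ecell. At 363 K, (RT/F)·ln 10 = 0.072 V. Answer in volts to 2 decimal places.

+0.81 V

I₂/I⁻ is reduced (cathode, E° = +0.532 V) and V³⁺/V²⁺ is oxidized (anode).
E°cell = E°cat − E°an = +0.532 − (−0.268) = +0.800 V; n = 2.
For the overall reaction I2(s) + 2 V2+(aq) → 2 I-(aq) + 2 V3+(aq), Q = ([I-(aq)]^2·[V3+(aq)]^2) / [V2+(aq)]^2 = 0.586, giving log Q = −0.232.
E = E° − (0.072/n)·log Q = +0.800 − (0.072/2)(−0.232) = +0.81 V.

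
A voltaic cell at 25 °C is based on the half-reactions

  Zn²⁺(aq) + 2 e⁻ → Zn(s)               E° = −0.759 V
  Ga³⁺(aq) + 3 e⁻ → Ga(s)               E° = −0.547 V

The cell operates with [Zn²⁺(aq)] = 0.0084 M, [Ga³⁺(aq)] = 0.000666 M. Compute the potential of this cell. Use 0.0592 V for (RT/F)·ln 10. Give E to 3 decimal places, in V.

Ga³⁺/Ga is reduced (cathode, E° = −0.547 V) and Zn²⁺/Zn is oxidized (anode).
E°cell = −0.547 − (−0.759) = +0.212 V, with n = 6 electrons transferred.
The balanced reaction is 2 Ga³⁺(aq) + 3 Zn(s) → 2 Ga(s) + 3 Zn²⁺(aq), so Q = [Zn²⁺(aq)]^3 / [Ga³⁺(aq)]^2 = 1.34 and log Q = 0.126.
E = E° − (0.0592/n)·log Q = +0.212 − (0.0592/6)(0.126) = +0.211 V.

+0.211 V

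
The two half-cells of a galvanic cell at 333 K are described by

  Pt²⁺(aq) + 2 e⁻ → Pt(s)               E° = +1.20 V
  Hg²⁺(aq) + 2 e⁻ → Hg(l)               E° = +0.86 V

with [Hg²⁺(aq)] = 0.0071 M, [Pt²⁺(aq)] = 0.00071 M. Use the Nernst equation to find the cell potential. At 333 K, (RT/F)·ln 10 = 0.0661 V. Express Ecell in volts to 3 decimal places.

+0.307 V

Since E°(Pt²⁺/Pt) > E°(Hg²⁺/Hg), Pt²⁺/Pt serves as the cathode.
The standard potential is +1.20 − (+0.86) = +0.34 V and the balanced reaction transfers n = 2 electrons.
Balancing gives Pt²⁺(aq) + Hg(l) → Pt(s) + Hg²⁺(aq); hence Q = [Hg²⁺(aq)] / [Pt²⁺(aq)] = 10 (log Q = 1.000).
Applying E = E° − (RT ln10/nF)·log Q gives +0.34 − (0.0661/2)(1.000) = +0.307 V.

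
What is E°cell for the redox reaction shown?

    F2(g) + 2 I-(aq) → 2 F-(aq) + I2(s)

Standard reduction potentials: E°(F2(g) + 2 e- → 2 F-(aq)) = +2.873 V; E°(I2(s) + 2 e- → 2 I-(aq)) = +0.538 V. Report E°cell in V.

In the reaction as written, F2(g) is reduced (cathode) and I2(s) is produced by oxidation at the anode.
E°cell = E°(cathode) − E°(anode) = +2.873 − (+0.538) = +2.335 V.
The positive value indicates the reaction is spontaneous as written.

+2.335 V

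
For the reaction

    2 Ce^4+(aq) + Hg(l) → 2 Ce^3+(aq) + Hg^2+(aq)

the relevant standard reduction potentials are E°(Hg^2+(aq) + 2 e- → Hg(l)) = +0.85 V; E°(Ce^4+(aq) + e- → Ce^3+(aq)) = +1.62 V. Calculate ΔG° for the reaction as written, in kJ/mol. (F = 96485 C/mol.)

In the reaction as written Ce^4+(aq) is reduced, so the Ce⁴⁺/Ce³⁺ couple is the cathode and Hg²⁺/Hg is the anode.
E°cell = +1.62 − (+0.85) = +0.77 V; balancing electrons gives n = 2.
ΔG° = −nFE°cell = −(2)(96485)(+0.77) J/mol = −149 kJ/mol.

−149 kJ/mol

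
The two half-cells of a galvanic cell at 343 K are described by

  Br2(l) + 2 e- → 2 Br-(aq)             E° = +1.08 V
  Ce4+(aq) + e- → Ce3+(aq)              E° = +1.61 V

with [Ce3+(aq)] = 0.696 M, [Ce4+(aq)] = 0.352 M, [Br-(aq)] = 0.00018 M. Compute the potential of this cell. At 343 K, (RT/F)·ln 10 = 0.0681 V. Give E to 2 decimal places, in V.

+0.25 V

The Ce⁴⁺/Ce³⁺ couple has the more positive E°, so it is the cathode; Br₂/Br⁻ is the anode.
The standard potential is +1.61 − (+1.08) = +0.53 V and the balanced reaction transfers n = 2 electrons.
The balanced reaction is 2 Ce4+(aq) + 2 Br-(aq) → 2 Ce3+(aq) + Br2(l), so Q = [Ce3+(aq)]^2 / ([Ce4+(aq)]^2·[Br-(aq)]^2) = 1.21×10^8 and log Q = 8.082.
Applying E = E° − (RT ln10/nF)·log Q gives +0.53 − (0.0681/2)(8.082) = +0.25 V.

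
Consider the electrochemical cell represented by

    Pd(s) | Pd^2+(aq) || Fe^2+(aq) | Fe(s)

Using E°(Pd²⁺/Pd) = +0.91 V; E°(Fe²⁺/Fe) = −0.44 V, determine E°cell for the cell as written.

−1.35 V

By convention the left-hand electrode in cell notation is the anode (oxidation) and the right-hand electrode is the cathode (reduction).
E°cell = E°(right) − E°(left) = −0.44 − (+0.91) = −1.35 V.
The negative sign shows that, as written, the cell would require an external voltage to drive the reaction.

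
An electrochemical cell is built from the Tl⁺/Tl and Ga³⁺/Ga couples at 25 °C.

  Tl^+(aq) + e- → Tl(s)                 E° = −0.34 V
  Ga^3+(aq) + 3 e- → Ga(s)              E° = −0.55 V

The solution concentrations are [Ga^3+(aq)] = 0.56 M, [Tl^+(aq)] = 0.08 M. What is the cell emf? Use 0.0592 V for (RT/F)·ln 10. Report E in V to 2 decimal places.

+0.15 V

Since E°(Tl⁺/Tl) > E°(Ga³⁺/Ga), Tl⁺/Tl serves as the cathode.
E°cell = −0.34 − (−0.55) = +0.21 V, with n = 3 electrons transferred.
Balancing gives 3 Tl^+(aq) + Ga(s) → 3 Tl(s) + Ga^3+(aq); hence Q = [Ga^3+(aq)] / [Tl^+(aq)]^3 = 1.09×10^3 (log Q = 3.039).
Applying E = E° − (RT ln10/nF)·log Q gives +0.21 − (0.0592/3)(3.039) = +0.15 V.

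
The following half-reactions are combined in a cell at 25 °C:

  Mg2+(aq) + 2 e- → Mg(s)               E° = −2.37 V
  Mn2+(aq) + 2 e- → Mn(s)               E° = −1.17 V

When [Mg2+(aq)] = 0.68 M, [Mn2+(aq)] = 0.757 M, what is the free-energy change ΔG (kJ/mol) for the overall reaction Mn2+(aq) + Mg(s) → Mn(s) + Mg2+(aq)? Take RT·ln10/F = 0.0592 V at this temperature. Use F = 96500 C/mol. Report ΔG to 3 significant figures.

−232 kJ/mol

E°cell = −1.17 − (−2.37) = +1.20 V; the balanced reaction transfers n = 2 electrons.
Q = [Mg2+(aq)] / [Mn2+(aq)] = 0.898, so log Q = −0.047 and E = +1.20 − (0.0592/2)(−0.047) = +1.2014 V.
Finally ΔG = −nFE = −(2)(96500 C/mol)(+1.2014 V) = −232 kJ/mol.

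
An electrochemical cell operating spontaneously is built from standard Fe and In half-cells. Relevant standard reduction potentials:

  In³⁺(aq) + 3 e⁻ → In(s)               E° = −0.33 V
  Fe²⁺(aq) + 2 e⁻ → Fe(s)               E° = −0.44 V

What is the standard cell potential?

+0.11 V

Of the two couples in this cell, the one with the more positive reduction potential is reduced at the cathode: here that is In³⁺/In (−0.33 V); Fe²⁺/Fe (−0.44 V) is the anode.
E°cell = E°(cathode) − E°(anode) = −0.33 − (−0.44) = +0.11 V.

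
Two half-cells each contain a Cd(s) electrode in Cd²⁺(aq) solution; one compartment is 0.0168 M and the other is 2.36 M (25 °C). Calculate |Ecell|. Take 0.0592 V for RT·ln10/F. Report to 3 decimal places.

0.064 V

For a concentration cell E°cell = 0, since both electrodes use the same couple.
The compartment with the higher Cd²⁺(aq) concentration (2.36 M) acts as the cathode; ions are reduced there and produced at the dilute (0.0168 M) anode.
With n = 2, Ecell = −(0.0592/2)·log([dilute]/[conc]) = −(0.0592/2)·log(0.0168/2.36) = +0.064 V.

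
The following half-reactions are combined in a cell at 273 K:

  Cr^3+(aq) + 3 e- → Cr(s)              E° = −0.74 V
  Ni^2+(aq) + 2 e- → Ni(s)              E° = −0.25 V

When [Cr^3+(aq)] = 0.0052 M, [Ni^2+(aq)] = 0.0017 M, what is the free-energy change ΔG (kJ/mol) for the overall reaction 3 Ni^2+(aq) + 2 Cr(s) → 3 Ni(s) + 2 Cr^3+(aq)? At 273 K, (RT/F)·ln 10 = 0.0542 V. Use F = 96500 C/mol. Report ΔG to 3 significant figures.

The standard cell potential is −0.25 − (−0.74) = +0.49 V, with n = 6 electrons in the balanced equation.
Q = [Cr^3+(aq)]^2 / [Ni^2+(aq)]^3 = 5.5×10^3, so log Q = 3.741 and E = +0.49 − (0.0542/6)(3.741) = +0.4562 V.
Finally ΔG = −nFE = −(6)(96500 C/mol)(+0.4562 V) = −264 kJ/mol.

−264 kJ/mol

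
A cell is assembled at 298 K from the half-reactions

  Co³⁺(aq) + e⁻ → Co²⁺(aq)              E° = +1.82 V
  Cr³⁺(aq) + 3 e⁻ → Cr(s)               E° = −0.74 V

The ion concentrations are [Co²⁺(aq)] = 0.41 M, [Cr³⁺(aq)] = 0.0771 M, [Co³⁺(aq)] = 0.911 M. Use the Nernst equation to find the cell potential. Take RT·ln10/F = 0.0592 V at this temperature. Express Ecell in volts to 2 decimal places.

+2.60 V

Co³⁺/Co²⁺ is reduced (cathode, E° = +1.82 V) and Cr³⁺/Cr is oxidized (anode).
The standard potential is +1.82 − (−0.74) = +2.56 V and the balanced reaction transfers n = 3 electrons.
Balancing gives 3 Co³⁺(aq) + Cr(s) → 3 Co²⁺(aq) + Cr³⁺(aq); hence Q = ([Co²⁺(aq)]^3·[Cr³⁺(aq)]) / [Co³⁺(aq)]^3 = 0.00703 (log Q = −2.153).
Applying E = E° − (RT ln10/nF)·log Q gives +2.56 − (0.0592/3)(−2.153) = +2.60 V.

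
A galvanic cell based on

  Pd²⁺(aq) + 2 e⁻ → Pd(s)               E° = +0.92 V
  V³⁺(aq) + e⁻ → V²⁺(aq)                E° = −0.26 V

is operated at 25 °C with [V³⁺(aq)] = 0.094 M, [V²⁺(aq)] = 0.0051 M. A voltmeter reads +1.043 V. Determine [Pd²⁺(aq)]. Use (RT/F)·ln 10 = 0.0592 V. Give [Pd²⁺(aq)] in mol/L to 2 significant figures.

With Pd²⁺/Pd at the cathode and V³⁺/V²⁺ at the anode, E°cell = +0.92 − (−0.26) = +1.18 V (n = 2).
Rearranging E = E° − (0.0592/n)·log Q gives log Q = 2(+1.18 − (+1.043))/0.0592 = 4.628.
The balanced reaction is Pd²⁺(aq) + 2 V²⁺(aq) → Pd(s) + 2 V³⁺(aq), so Q = [V³⁺(aq)]^2 / ([Pd²⁺(aq)]·[V²⁺(aq)]^2).
Solving for the unknown gives log [Pd²⁺(aq)] = −2.097, so [Pd²⁺(aq)] ≈ 0.0080 M.

0.0080 M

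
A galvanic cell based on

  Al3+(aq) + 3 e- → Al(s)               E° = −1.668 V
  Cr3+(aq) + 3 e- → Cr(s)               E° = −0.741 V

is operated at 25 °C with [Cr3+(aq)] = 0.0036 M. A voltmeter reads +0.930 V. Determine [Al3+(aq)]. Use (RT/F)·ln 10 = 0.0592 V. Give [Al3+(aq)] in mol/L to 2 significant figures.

0.0025 M

Cr³⁺/Cr is the cathode (higher E°); E°cell = −0.741 − (−1.668) = +0.927 V with n = 3.
Rearranging E = E° − (0.0592/n)·log Q gives log Q = 3(+0.927 − (+0.930))/0.0592 = −0.152.
Balancing electrons gives Cr3+(aq) + Al(s) → Cr(s) + Al3+(aq); thus Q = [Al3+(aq)] / [Cr3+(aq)].
Substituting the known concentrations and solving, log [Al3+(aq)] = −2.596 and [Al3+(aq)] = 0.0025 M.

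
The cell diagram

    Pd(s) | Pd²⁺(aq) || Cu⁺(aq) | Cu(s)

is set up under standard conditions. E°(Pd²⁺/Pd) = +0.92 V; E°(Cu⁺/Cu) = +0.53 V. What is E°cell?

By convention the left-hand electrode in cell notation is the anode (oxidation) and the right-hand electrode is the cathode (reduction).
E°cell = E°(right) − E°(left) = +0.53 − (+0.92) = −0.39 V.
The negative sign shows that, as written, the cell would require an external voltage to drive the reaction.

−0.39 V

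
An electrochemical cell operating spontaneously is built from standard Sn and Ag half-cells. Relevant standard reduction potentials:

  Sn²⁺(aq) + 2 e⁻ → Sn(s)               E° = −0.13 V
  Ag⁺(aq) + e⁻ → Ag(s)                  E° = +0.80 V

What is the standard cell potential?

+0.93 V

Of the two couples in this cell, the one with the more positive reduction potential is reduced at the cathode: here that is Ag⁺/Ag (+0.80 V); Sn²⁺/Sn (−0.13 V) is the anode.
E°cell = E°(cathode) − E°(anode) = +0.80 − (−0.13) = +0.93 V.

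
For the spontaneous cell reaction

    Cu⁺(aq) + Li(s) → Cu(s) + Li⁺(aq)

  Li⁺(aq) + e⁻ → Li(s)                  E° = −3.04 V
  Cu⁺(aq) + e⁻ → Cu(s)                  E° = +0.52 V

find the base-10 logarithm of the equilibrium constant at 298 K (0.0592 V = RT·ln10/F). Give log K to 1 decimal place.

log K = 60.1

The Cu⁺/Cu couple is reduced (cathode); E°cell = +0.52 − (−3.04) = +3.56 V with n = 1.
At equilibrium E = 0, so log K = nE°cell / 0.0592 = (1)(+3.56) / 0.0592 = 60.1.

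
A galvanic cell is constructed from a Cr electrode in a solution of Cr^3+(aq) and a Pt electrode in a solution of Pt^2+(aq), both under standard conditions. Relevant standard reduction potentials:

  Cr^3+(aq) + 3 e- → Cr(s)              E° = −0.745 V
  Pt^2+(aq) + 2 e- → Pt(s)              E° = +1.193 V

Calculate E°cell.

Of the two couples in this cell, the one with the more positive reduction potential is reduced at the cathode: here that is Pt²⁺/Pt (+1.193 V); Cr³⁺/Cr (−0.745 V) is the anode.
E°cell = E°(cathode) − E°(anode) = +1.193 − (−0.745) = +1.938 V.

+1.938 V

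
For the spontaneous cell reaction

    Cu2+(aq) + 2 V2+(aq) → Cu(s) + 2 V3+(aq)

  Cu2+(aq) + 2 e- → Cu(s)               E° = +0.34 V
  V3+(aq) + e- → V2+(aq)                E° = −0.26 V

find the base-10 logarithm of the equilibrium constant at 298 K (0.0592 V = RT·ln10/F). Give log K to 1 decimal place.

log K = 20.3

The Cu²⁺/Cu couple is reduced (cathode); E°cell = +0.34 − (−0.26) = +0.60 V with n = 2.
At equilibrium E = 0, so log K = nE°cell / 0.0592 = (2)(+0.60) / 0.0592 = 20.3.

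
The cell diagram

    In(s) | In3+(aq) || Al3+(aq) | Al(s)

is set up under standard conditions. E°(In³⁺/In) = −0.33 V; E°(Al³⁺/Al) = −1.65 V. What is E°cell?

−1.32 V

By convention the left-hand electrode in cell notation is the anode (oxidation) and the right-hand electrode is the cathode (reduction).
E°cell = E°(right) − E°(left) = −1.65 − (−0.33) = −1.32 V.
The negative sign shows that, as written, the cell would require an external voltage to drive the reaction.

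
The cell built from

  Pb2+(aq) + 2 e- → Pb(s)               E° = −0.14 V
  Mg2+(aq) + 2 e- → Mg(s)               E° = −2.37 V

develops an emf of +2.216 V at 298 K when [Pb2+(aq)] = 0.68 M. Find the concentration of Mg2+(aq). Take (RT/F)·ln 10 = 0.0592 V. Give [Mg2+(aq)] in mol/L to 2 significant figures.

With Pb²⁺/Pb at the cathode and Mg²⁺/Mg at the anode, E°cell = −0.14 − (−2.37) = +2.23 V (n = 2).
From the Nernst equation, log Q = n(E° − E)/0.0592 = 2·(+2.23 − (+2.216))/0.0592 = 0.473.
Balancing electrons gives Pb2+(aq) + Mg(s) → Pb(s) + Mg2+(aq); thus Q = [Mg2+(aq)] / [Pb2+(aq)].
Solving for the unknown gives log [Mg2+(aq)] = 0.306, so [Mg2+(aq)] ≈ 2.0 M.

2.0 M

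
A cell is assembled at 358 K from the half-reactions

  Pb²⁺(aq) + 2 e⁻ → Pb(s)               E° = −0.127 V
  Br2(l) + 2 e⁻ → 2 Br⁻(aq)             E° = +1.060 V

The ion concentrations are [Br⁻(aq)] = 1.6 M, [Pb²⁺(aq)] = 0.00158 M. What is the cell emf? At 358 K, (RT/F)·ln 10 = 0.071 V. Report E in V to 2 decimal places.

Br₂/Br⁻ is reduced (cathode, E° = +1.060 V) and Pb²⁺/Pb is oxidized (anode).
The standard potential is +1.060 − (−0.127) = +1.187 V and the balanced reaction transfers n = 2 electrons.
The balanced reaction is Br2(l) + Pb(s) → 2 Br⁻(aq) + Pb²⁺(aq), so Q = [Br⁻(aq)]^2·[Pb²⁺(aq)] = 0.00404 and log Q = −2.393.
Applying E = E° − (RT ln10/nF)·log Q gives +1.187 − (0.071/2)(−2.393) = +1.27 V.

+1.27 V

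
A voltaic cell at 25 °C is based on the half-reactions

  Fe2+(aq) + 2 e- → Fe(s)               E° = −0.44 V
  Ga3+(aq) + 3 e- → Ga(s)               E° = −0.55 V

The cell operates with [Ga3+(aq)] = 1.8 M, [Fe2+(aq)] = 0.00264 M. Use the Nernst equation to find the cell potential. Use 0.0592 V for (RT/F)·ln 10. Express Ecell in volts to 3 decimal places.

The Fe²⁺/Fe couple has the more positive E°, so it is the cathode; Ga³⁺/Ga is the anode.
E°cell = E°cat − E°an = −0.44 − (−0.55) = +0.11 V; n = 6.
Balancing gives 3 Fe2+(aq) + 2 Ga(s) → 3 Fe(s) + 2 Ga3+(aq); hence Q = [Ga3+(aq)]^2 / [Fe2+(aq)]^3 = 1.76×10^8 (log Q = 8.246).
E = E° − (0.0592/n)·log Q = +0.11 − (0.0592/6)(8.246) = +0.029 V.

+0.029 V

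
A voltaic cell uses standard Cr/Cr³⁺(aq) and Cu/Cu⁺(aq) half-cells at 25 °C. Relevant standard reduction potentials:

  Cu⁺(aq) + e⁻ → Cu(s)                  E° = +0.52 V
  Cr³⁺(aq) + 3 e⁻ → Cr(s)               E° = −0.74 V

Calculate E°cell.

+1.26 V

Of the two couples in this cell, the one with the more positive reduction potential is reduced at the cathode: here that is Cu⁺/Cu (+0.52 V); Cr³⁺/Cr (−0.74 V) is the anode.
E°cell = E°(cathode) − E°(anode) = +0.52 − (−0.74) = +1.26 V.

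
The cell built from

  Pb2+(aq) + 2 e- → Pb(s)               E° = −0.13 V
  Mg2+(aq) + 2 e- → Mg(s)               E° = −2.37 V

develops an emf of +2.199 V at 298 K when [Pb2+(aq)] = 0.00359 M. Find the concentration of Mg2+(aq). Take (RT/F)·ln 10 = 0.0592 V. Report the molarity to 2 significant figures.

0.087 M

The Pb²⁺/Pb couple has the larger reduction potential, so it is the cathode: E°cell = −0.13 − (−2.37) = +2.24 V and n = 2.
Since E = E° − (0.0592/n)·log Q, log Q = n(E° − E)/0.0592 = 1.385.
The balanced reaction is Pb2+(aq) + Mg(s) → Pb(s) + Mg2+(aq), so Q = [Mg2+(aq)] / [Pb2+(aq)].
Isolating [Mg2+(aq)] in Q = 10^{1.385} yields log [Mg2+(aq)] = −1.060, i.e. 0.087 M.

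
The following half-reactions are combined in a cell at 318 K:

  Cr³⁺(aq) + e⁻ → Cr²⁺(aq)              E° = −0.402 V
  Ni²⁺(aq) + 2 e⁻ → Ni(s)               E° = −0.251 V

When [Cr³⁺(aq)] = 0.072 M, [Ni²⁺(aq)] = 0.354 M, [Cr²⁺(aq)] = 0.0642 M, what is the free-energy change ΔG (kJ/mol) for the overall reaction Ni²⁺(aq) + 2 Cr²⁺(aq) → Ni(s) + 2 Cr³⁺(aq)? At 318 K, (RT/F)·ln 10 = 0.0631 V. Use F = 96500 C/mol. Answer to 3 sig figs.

−25.8 kJ/mol

With Ni²⁺/Ni reduced at the cathode, E°cell = −0.251 − (−0.402) = +0.151 V and n = 2.
Q = [Cr³⁺(aq)]^2 / ([Ni²⁺(aq)]·[Cr²⁺(aq)]^2) = 3.55, so log Q = 0.551 and E = +0.151 − (0.0631/2)(0.551) = +0.1336 V.
ΔG = −nFE = −(2)(96500)(+0.1336) J/mol = −25.8 kJ/mol.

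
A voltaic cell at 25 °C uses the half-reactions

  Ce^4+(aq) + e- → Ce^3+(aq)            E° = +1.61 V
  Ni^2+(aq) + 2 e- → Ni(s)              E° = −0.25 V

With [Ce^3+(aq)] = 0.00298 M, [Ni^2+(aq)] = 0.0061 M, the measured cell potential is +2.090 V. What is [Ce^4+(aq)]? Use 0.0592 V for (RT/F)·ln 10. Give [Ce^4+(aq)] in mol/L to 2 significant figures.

1.8 M

Ce⁴⁺/Ce³⁺ is the cathode (higher E°); E°cell = +1.61 − (−0.25) = +1.86 V with n = 2.
Since E = E° − (0.0592/n)·log Q, log Q = n(E° − E)/0.0592 = −7.770.
Balancing electrons gives 2 Ce^4+(aq) + Ni(s) → 2 Ce^3+(aq) + Ni^2+(aq); thus Q = ([Ce^3+(aq)]^2·[Ni^2+(aq)]) / [Ce^4+(aq)]^2.
Substituting the known concentrations and solving, log [Ce^4+(aq)] = 0.252 and [Ce^4+(aq)] = 1.8 M.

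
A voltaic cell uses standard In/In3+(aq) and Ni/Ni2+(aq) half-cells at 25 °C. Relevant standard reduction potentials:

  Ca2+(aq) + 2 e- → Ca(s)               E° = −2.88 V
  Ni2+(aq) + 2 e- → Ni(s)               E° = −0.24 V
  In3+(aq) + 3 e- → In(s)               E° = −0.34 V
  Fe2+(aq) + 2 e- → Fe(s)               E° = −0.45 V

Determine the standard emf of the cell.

+0.10 V

The Ni²⁺/Ni couple has the higher E°, so Ni ion is reduced (cathode) and In is oxidized (anode).
E°cell = E°(cathode) − E°(anode) = −0.24 − (−0.34) = +0.10 V.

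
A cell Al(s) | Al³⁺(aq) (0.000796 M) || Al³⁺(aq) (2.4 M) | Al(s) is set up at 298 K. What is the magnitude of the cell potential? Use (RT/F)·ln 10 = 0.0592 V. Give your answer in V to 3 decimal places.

0.069 V

For a concentration cell E°cell = 0, since both electrodes use the same couple.
The compartment with the higher Al³⁺(aq) concentration (2.4 M) acts as the cathode; ions are reduced there and produced at the dilute (0.000796 M) anode.
With n = 3, Ecell = −(0.0592/3)·log([dilute]/[conc]) = −(0.0592/3)·log(0.000796/2.4) = +0.069 V.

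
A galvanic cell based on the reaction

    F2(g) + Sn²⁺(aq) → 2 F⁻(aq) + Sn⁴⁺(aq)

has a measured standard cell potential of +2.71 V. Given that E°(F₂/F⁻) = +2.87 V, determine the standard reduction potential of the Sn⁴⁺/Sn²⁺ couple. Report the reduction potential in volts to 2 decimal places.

+0.16 V

In the reaction as written the F₂/F⁻ couple is reduced (cathode) and Sn⁴⁺/Sn²⁺ is oxidized (anode), so E°cell = E°(F₂/F⁻) − E°(Sn⁴⁺/Sn²⁺).
E°(Sn⁴⁺/Sn²⁺) = E°(cathode) − E°cell = +2.87 − (+2.71) = +0.16 V.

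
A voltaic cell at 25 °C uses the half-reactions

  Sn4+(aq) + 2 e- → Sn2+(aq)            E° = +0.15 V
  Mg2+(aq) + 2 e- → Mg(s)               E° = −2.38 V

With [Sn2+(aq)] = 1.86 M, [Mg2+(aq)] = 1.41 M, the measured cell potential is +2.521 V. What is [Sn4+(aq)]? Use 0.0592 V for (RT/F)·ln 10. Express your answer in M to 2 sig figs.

Sn⁴⁺/Sn²⁺ is the cathode (higher E°); E°cell = +0.15 − (−2.38) = +2.53 V with n = 2.
Rearranging E = E° − (0.0592/n)·log Q gives log Q = 2(+2.53 − (+2.521))/0.0592 = 0.304.
Balancing electrons gives Sn4+(aq) + Mg(s) → Sn2+(aq) + Mg2+(aq); thus Q = ([Sn2+(aq)]·[Mg2+(aq)]) / [Sn4+(aq)].
Substituting the known concentrations and solving, log [Sn4+(aq)] = 0.115 and [Sn4+(aq)] = 1.3 M.

1.3 M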